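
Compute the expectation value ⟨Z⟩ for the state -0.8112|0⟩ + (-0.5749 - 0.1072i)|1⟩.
0.316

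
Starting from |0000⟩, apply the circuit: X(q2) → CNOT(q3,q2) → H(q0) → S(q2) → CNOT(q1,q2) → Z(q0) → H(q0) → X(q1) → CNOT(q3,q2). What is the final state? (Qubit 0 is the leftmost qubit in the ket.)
i|1110⟩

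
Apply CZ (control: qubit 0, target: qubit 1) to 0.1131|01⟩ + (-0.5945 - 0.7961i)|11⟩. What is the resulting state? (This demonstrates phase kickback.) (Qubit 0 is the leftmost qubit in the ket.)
0.1131|01⟩ + (0.5945 + 0.7961i)|11⟩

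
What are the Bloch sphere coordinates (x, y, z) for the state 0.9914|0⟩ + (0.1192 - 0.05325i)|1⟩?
(0.2363, -0.1056, 0.9658)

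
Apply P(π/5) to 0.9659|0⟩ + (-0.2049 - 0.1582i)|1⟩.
0.9659|0⟩ + (-0.07278 - 0.2484i)|1⟩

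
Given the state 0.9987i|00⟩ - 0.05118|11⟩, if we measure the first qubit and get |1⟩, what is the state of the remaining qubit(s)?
-|1⟩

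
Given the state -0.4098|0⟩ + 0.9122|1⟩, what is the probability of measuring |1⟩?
0.8321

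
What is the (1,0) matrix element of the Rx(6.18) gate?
-0.05157i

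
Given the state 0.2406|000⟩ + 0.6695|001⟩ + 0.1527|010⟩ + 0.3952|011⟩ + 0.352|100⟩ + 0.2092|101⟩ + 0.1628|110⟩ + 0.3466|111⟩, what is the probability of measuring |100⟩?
0.1239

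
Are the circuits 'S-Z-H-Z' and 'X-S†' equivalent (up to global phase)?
No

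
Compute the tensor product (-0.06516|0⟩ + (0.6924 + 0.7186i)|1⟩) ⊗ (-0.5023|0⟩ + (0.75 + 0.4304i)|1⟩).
0.03273|00⟩ + (-0.04887 - 0.02804i)|01⟩ + (-0.3478 - 0.361i)|10⟩ + (0.21 + 0.837i)|11⟩

amp(|b₁b₂…⟩) = product of the factor amplitudes for bits b₁, b₂, …; only kets whose every factor amplitude is nonzero survive.
|00⟩: (-0.06516)(-0.5023) = 0.03273
|01⟩: (-0.06516)(0.75 + 0.4304i) = (-0.04887 - 0.02804i)
|10⟩: (0.6924 + 0.7186i)(-0.5023) = (-0.3478 - 0.361i)
|11⟩: (0.6924 + 0.7186i)(0.75 + 0.4304i) = (0.21 + 0.837i)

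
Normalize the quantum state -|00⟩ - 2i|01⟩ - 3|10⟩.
-0.2673|00⟩ - 0.5345i|01⟩ - 0.8018|10⟩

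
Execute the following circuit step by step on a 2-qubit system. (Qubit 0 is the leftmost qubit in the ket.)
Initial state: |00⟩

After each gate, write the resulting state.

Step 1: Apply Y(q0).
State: i|10⟩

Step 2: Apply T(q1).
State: i|10⟩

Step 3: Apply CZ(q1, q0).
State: i|10⟩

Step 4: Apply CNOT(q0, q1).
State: i|11⟩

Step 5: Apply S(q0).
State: -|11⟩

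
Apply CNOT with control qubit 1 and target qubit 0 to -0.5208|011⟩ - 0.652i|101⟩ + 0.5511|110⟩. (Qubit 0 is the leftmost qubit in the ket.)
0.5511|010⟩ - 0.652i|101⟩ - 0.5208|111⟩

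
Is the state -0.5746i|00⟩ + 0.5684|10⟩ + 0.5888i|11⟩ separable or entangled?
Entangled

Writing the state as a|00⟩ + b|01⟩ + c|10⟩ + d|11⟩, it is a product state iff ad − bc = 0.
Here (a, b, c, d) = (-0.5746i, 0, 0.5684, 0.5888i): ad − bc = (-0.5746i)(0.5888i) − (0)(0.5684) = 0.3383 ≠ 0, so the state is entangled.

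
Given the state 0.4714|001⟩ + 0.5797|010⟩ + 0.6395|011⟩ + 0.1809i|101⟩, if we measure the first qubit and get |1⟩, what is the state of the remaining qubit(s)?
i|01⟩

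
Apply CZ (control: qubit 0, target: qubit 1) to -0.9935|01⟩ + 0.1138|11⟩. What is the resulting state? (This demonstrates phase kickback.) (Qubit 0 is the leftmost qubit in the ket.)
-0.9935|01⟩ - 0.1138|11⟩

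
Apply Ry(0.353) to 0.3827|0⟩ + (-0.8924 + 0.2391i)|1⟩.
(0.5334 - 0.04198i)|0⟩ + (-0.8113 + 0.2354i)|1⟩

Ry(0.353) = [[cos(θ/2), −sin(θ/2)], [sin(θ/2), cos(θ/2)]]; θ = 0.353, cos(θ/2) ≈ 0.984464, sin(θ/2) ≈ 0.175585.
With a = amp(|0⟩) = 0.3827 and b = amp(|1⟩) = (-0.8924 + 0.2391i):
new amp(|0⟩) = (0.984464)·a + (-0.175585)·b = (0.5334 - 0.04198i)
new amp(|1⟩) = (0.175585)·a + (0.984464)·b = (-0.8113 + 0.2354i)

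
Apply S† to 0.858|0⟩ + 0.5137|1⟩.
0.858|0⟩ - 0.5137i|1⟩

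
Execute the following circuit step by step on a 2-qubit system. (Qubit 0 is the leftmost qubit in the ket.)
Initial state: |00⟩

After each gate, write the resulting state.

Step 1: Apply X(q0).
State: |10⟩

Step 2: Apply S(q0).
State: i|10⟩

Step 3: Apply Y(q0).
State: |00⟩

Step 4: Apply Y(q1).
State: i|01⟩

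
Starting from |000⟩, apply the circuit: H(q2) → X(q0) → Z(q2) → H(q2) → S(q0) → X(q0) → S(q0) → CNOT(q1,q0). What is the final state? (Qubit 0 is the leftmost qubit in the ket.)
i|001⟩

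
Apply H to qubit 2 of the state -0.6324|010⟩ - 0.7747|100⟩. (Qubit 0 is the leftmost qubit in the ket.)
-0.4472|010⟩ - 0.4472|011⟩ - 0.5478|100⟩ - 0.5478|101⟩

H on qubit 2 mixes each pair of kets that differ only in qubit 2: amplitudes (a, b) of (|…0…⟩, |…1…⟩) become ((a + b)/√2, (a − b)/√2). Kets absent from the input have amplitude 0.
(|010⟩, |011⟩): (a, b) = (-0.6324, 0) → (-0.4472, -0.4472)
(|100⟩, |101⟩): (a, b) = (-0.7747, 0) → (-0.5478, -0.5478)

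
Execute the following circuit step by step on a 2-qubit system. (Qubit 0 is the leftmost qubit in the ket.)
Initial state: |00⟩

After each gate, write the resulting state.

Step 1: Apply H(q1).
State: 1/√2|00⟩ + 1/√2|01⟩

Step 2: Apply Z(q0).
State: 1/√2|00⟩ + 1/√2|01⟩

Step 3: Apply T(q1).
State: 1/√2|00⟩ + (1/2 + (1/2)i)|01⟩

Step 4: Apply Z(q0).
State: 1/√2|00⟩ + (1/2 + (1/2)i)|01⟩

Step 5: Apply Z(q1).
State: 1/√2|00⟩ + (-1/2 - (1/2)i)|01⟩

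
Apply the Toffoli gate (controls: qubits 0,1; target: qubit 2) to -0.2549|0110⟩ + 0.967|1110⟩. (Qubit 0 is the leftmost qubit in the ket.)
-0.2549|0110⟩ + 0.967|1100⟩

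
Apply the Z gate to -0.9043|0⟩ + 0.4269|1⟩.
-0.9043|0⟩ - 0.4269|1⟩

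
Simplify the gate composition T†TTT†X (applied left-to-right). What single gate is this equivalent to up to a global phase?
X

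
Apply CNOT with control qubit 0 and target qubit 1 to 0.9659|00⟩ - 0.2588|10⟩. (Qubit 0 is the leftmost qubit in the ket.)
0.9659|00⟩ - 0.2588|11⟩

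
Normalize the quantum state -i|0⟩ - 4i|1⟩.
-0.2425i|0⟩ - 0.9701i|1⟩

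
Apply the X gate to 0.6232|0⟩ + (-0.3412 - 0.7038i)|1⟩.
(-0.3412 - 0.7038i)|0⟩ + 0.6232|1⟩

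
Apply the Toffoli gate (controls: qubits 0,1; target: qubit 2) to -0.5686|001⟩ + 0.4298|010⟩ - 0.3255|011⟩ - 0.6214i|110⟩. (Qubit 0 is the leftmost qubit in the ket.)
-0.5686|001⟩ + 0.4298|010⟩ - 0.3255|011⟩ - 0.6214i|111⟩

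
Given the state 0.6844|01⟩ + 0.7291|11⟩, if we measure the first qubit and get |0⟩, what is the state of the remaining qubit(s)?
|1⟩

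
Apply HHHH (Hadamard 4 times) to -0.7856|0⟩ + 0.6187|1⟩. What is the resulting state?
-0.7856|0⟩ + 0.6187|1⟩

H² = I, so an even number of Hadamards cancels: H^4 = I and the state is unchanged.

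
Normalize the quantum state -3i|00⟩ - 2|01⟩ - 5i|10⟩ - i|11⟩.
-0.4804i|00⟩ - 0.3203|01⟩ - 0.8006i|10⟩ - 0.1601i|11⟩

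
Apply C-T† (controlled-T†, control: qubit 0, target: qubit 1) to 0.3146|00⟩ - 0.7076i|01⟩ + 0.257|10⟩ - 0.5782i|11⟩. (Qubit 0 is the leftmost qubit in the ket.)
0.3146|00⟩ - 0.7076i|01⟩ + 0.257|10⟩ + (-0.4088 - 0.4088i)|11⟩

C-T† leaves the control-|0⟩ kets |00⟩, |01⟩ unchanged and applies T† to qubit 1 on the control-|1⟩ pair (|10⟩, |11⟩).
T† = [[1, 0], [0, (1/√2 - (1/√2)i)]].
With a = amp(|10⟩) = 0.257 and b = amp(|11⟩) = -0.5782i:
new amp(|10⟩) = (1)·a = 0.257
new amp(|11⟩) = (1/√2 - (1/√2)i)·b = (-0.4088 - 0.4088i)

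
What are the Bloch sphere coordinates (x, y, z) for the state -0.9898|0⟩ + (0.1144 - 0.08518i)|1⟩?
(-0.2265, 0.1686, 0.9594)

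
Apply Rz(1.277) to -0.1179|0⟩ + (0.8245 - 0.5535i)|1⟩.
(-0.09467 + 0.07027i)|0⟩ + (0.9919 + 0.04694i)|1⟩

Rz(1.277) = [[e^(−iθ/2), 0], [0, e^(iθ/2)]] with e^(±iθ/2) = cos(θ/2) ± i·sin(θ/2); θ = 1.277, cos(θ/2) ≈ 0.802991, sin(θ/2) ≈ 0.595992.
With a = amp(|0⟩) = -0.1179 and b = amp(|1⟩) = (0.8245 - 0.5535i):
new amp(|0⟩) = (0.802991 - 0.595992i)·a = (-0.09467 + 0.07027i)
new amp(|1⟩) = (0.802991 + 0.595992i)·b = (0.9919 + 0.04694i)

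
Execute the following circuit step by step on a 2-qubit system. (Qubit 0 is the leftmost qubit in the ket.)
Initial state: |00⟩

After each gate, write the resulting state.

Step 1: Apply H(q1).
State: 1/√2|00⟩ + 1/√2|01⟩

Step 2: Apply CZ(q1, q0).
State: 1/√2|00⟩ + 1/√2|01⟩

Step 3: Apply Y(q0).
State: (1/√2)i|10⟩ + (1/√2)i|11⟩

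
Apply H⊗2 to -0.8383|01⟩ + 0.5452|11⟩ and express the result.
-0.1466|00⟩ + 0.1466|01⟩ - 0.6918|10⟩ + 0.6918|11⟩

H⊗2 gives amp(|y⟩) = (1/2) Σ_x (−1)^(x·y) amp(|x⟩), where x·y is the number of positions in which both x and y have a 1.
|00⟩: (-0.8383 + 0.5452)/2 = -0.1466
|01⟩: (0.8383 - 0.5452)/2 = 0.1466
|10⟩: (-0.8383 - 0.5452)/2 = -0.6918
|11⟩: (0.8383 + 0.5452)/2 = 0.6918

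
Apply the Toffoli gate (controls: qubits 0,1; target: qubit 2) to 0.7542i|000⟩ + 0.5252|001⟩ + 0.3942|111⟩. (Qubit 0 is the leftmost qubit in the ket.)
0.7542i|000⟩ + 0.5252|001⟩ + 0.3942|110⟩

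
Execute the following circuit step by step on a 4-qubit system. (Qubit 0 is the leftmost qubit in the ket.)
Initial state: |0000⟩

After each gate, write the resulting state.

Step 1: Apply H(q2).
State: 1/√2|0000⟩ + 1/√2|0010⟩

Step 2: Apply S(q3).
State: 1/√2|0000⟩ + 1/√2|0010⟩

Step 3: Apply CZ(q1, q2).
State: 1/√2|0000⟩ + 1/√2|0010⟩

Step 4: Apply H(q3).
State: 1/2|0000⟩ + 1/2|0001⟩ + 1/2|0010⟩ + 1/2|0011⟩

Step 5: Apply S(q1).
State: 1/2|0000⟩ + 1/2|0001⟩ + 1/2|0010⟩ + 1/2|0011⟩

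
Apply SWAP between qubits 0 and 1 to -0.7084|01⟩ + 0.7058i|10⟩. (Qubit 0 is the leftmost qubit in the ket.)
0.7058i|01⟩ - 0.7084|10⟩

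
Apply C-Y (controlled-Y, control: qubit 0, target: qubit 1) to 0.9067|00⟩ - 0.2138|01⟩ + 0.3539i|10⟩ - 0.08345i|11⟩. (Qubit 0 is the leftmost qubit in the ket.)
0.9067|00⟩ - 0.2138|01⟩ - 0.08345|10⟩ - 0.3539|11⟩

C-Y leaves the control-|0⟩ kets |00⟩, |01⟩ unchanged and applies Y to qubit 1 on the control-|1⟩ pair (|10⟩, |11⟩).
Y = [[0, -i], [i, 0]].
With a = amp(|10⟩) = 0.3539i and b = amp(|11⟩) = -0.08345i:
new amp(|10⟩) = (-i)·b = -0.08345
new amp(|11⟩) = (i)·a = -0.3539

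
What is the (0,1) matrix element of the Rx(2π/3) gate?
-0.866i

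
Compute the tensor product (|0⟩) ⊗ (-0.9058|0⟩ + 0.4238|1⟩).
-0.9058|00⟩ + 0.4238|01⟩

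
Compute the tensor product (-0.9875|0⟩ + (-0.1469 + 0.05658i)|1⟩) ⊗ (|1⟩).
-0.9875|01⟩ + (-0.1469 + 0.05658i)|11⟩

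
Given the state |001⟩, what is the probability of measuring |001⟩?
1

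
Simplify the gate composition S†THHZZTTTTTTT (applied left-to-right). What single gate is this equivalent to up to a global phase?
S†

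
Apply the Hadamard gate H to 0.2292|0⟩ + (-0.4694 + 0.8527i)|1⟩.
(-0.1698 + 0.6029i)|0⟩ + (0.494 - 0.6029i)|1⟩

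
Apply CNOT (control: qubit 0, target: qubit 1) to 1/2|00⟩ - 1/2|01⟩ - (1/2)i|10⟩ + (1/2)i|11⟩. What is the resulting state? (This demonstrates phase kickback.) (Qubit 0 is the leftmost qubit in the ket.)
1/2|00⟩ - 1/2|01⟩ + (1/2)i|10⟩ - (1/2)i|11⟩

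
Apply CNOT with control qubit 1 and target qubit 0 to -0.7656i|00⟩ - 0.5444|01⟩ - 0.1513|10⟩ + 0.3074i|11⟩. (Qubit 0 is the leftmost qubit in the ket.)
-0.7656i|00⟩ + 0.3074i|01⟩ - 0.1513|10⟩ - 0.5444|11⟩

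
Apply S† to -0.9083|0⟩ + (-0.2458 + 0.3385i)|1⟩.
-0.9083|0⟩ + (0.3385 + 0.2458i)|1⟩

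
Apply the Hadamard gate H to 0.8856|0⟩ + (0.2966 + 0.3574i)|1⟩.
(0.8359 + 0.2527i)|0⟩ + (0.4165 - 0.2527i)|1⟩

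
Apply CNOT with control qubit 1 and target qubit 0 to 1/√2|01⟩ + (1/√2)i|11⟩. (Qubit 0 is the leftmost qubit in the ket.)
(1/√2)i|01⟩ + 1/√2|11⟩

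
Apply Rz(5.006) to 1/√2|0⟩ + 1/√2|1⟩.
(-0.5678 - 0.4215i)|0⟩ + (-0.5678 + 0.4215i)|1⟩

Rz(5.006) = [[e^(−iθ/2), 0], [0, e^(iθ/2)]] with e^(±iθ/2) = cos(θ/2) ± i·sin(θ/2); θ = 5.006, cos(θ/2) ≈ -0.802935, sin(θ/2) ≈ 0.596066.
With a = amp(|0⟩) = 1/√2 and b = amp(|1⟩) = 1/√2:
new amp(|0⟩) = (-0.802935 - 0.596066i)·a = (-0.5678 - 0.4215i)
new amp(|1⟩) = (-0.802935 + 0.596066i)·b = (-0.5678 + 0.4215i)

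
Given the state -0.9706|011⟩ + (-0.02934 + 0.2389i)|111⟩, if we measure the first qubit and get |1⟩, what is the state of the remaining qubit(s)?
(-0.1219 + 0.9925i)|11⟩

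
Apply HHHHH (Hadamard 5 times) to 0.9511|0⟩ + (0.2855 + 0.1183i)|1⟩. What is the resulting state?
(0.8744 + 0.08365i)|0⟩ + (0.4707 - 0.08365i)|1⟩

H² = I, so H^5 = H: a single Hadamard. With (a, b) = (0.9511, (0.2855 + 0.1183i)), H gives ((a + b)/√2, (a − b)/√2) = ((0.8744 + 0.08365i), (0.4707 - 0.08365i)).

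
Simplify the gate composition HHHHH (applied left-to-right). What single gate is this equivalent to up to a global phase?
H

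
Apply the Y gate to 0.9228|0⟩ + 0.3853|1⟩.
-0.3853i|0⟩ + 0.9228i|1⟩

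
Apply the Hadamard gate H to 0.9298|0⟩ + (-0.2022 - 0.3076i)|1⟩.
(0.5145 - 0.2175i)|0⟩ + (0.8004 + 0.2175i)|1⟩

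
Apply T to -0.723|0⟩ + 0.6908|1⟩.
-0.723|0⟩ + (0.4885 + 0.4885i)|1⟩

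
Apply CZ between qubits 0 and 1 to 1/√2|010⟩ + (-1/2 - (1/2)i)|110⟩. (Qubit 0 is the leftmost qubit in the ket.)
1/√2|010⟩ + (1/2 + (1/2)i)|110⟩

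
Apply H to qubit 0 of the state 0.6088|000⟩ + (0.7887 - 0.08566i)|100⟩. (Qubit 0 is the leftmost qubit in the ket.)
(0.9882 - 0.06057i)|000⟩ + (-0.1272 + 0.06057i)|100⟩

H on qubit 0 mixes each pair of kets that differ only in qubit 0: amplitudes (a, b) of (|…0…⟩, |…1…⟩) become ((a + b)/√2, (a − b)/√2). Kets absent from the input have amplitude 0.
(|000⟩, |100⟩): (a, b) = (0.6088, (0.7887 - 0.08566i)) → ((0.9882 - 0.06057i), (-0.1272 + 0.06057i))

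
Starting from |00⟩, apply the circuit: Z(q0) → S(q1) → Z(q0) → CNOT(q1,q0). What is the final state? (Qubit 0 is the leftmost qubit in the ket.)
|00⟩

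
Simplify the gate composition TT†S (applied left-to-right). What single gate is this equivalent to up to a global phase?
S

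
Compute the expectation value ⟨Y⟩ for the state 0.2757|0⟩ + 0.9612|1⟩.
0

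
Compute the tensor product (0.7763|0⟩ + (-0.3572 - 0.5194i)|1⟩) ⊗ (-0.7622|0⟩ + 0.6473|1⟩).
-0.5917|00⟩ + 0.5025|01⟩ + (0.2723 + 0.3959i)|10⟩ + (-0.2312 - 0.3362i)|11⟩

amp(|b₁b₂…⟩) = product of the factor amplitudes for bits b₁, b₂, …; only kets whose every factor amplitude is nonzero survive.
|00⟩: (0.7763)(-0.7622) = -0.5917
|01⟩: (0.7763)(0.6473) = 0.5025
|10⟩: (-0.3572 - 0.5194i)(-0.7622) = (0.2723 + 0.3959i)
|11⟩: (-0.3572 - 0.5194i)(0.6473) = (-0.2312 - 0.3362i)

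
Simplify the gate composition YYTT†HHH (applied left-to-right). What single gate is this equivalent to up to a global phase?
H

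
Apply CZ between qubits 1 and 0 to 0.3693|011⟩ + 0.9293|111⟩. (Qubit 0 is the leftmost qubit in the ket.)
0.3693|011⟩ - 0.9293|111⟩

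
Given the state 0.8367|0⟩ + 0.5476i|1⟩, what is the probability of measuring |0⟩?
0.7001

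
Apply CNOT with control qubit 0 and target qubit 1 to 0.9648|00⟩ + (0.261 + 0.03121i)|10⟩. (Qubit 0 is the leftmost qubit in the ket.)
0.9648|00⟩ + (0.261 + 0.03121i)|11⟩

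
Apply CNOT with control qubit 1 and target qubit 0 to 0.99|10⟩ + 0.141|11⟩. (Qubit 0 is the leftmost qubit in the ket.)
0.141|01⟩ + 0.99|10⟩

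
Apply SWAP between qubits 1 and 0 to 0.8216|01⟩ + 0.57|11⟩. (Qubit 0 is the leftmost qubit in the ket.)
0.8216|10⟩ + 0.57|11⟩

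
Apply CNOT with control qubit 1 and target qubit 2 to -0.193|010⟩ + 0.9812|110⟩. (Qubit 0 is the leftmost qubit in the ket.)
-0.193|011⟩ + 0.9812|111⟩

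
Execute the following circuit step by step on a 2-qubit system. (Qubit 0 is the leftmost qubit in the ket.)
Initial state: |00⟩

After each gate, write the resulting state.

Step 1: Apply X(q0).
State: |10⟩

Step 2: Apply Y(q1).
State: i|11⟩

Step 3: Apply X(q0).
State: i|01⟩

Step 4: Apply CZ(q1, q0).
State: i|01⟩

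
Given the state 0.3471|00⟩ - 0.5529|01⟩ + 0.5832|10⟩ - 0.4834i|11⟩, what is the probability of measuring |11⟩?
0.2337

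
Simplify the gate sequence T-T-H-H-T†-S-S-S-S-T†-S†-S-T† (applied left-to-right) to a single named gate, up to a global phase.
T†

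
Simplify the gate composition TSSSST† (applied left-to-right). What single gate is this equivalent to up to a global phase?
I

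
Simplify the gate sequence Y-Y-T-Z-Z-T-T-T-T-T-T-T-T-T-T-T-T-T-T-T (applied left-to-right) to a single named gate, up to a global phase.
I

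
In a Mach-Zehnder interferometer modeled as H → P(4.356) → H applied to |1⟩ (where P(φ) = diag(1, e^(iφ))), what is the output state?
(0.6744 + 0.4686i)|0⟩ + (0.3256 - 0.4686i)|1⟩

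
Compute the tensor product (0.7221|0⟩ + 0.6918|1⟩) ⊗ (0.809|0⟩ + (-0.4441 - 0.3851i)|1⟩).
0.5842|00⟩ + (-0.3207 - 0.2781i)|01⟩ + 0.5597|10⟩ + (-0.3072 - 0.2664i)|11⟩

amp(|b₁b₂…⟩) = product of the factor amplitudes for bits b₁, b₂, …; only kets whose every factor amplitude is nonzero survive.
|00⟩: (0.7221)(0.809) = 0.5842
|01⟩: (0.7221)(-0.4441 - 0.3851i) = (-0.3207 - 0.2781i)
|10⟩: (0.6918)(0.809) = 0.5597
|11⟩: (0.6918)(-0.4441 - 0.3851i) = (-0.3072 - 0.2664i)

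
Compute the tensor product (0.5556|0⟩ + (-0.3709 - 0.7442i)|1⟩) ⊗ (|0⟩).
0.5556|00⟩ + (-0.3709 - 0.7442i)|10⟩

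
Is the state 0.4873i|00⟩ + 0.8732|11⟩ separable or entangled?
Entangled

Writing the state as a|00⟩ + b|01⟩ + c|10⟩ + d|11⟩, it is a product state iff ad − bc = 0.
Here (a, b, c, d) = (0.4873i, 0, 0, 0.8732): ad − bc = (0.4873i)(0.8732) − (0)(0) = 0.4255i ≠ 0, so the state is entangled.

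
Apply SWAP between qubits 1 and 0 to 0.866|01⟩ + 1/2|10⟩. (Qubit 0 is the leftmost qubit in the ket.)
1/2|01⟩ + 0.866|10⟩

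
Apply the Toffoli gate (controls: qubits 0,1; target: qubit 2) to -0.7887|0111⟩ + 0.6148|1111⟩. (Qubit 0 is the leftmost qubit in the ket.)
-0.7887|0111⟩ + 0.6148|1101⟩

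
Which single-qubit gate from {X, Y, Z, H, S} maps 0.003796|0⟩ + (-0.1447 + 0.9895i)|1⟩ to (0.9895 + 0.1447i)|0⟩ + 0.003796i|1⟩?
Y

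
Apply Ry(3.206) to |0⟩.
-0.0322|0⟩ + 0.9995|1⟩

Ry(3.206) = [[cos(θ/2), −sin(θ/2)], [sin(θ/2), cos(θ/2)]]; θ = 3.206, cos(θ/2) ≈ -0.0321981, sin(θ/2) ≈ 0.999482.
With a = amp(|0⟩) = 1 and b = amp(|1⟩) = 0:
new amp(|0⟩) = (-0.0321981)·a + (-0.999482)·b = -0.0322
new amp(|1⟩) = (0.999482)·a + (-0.0321981)·b = 0.9995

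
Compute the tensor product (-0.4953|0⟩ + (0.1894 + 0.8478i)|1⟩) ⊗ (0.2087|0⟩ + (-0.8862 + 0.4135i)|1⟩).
-0.1034|00⟩ + (0.4389 - 0.2048i)|01⟩ + (0.03953 + 0.1769i)|10⟩ + (-0.5184 - 0.673i)|11⟩

amp(|b₁b₂…⟩) = product of the factor amplitudes for bits b₁, b₂, …; only kets whose every factor amplitude is nonzero survive.
|00⟩: (-0.4953)(0.2087) = -0.1034
|01⟩: (-0.4953)(-0.8862 + 0.4135i) = (0.4389 - 0.2048i)
|10⟩: (0.1894 + 0.8478i)(0.2087) = (0.03953 + 0.1769i)
|11⟩: (0.1894 + 0.8478i)(-0.8862 + 0.4135i) = (-0.5184 - 0.673i)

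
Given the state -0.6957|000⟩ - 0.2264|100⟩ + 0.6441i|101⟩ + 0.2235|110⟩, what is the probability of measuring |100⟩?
0.05126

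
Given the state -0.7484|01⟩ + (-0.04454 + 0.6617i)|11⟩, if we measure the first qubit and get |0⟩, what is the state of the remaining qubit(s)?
-|1⟩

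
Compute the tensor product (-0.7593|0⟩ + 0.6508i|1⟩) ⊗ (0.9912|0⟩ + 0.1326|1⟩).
-0.7526|00⟩ - 0.1007|01⟩ + 0.6451i|10⟩ + 0.0863i|11⟩

amp(|b₁b₂…⟩) = product of the factor amplitudes for bits b₁, b₂, …; only kets whose every factor amplitude is nonzero survive.
|00⟩: (-0.7593)(0.9912) = -0.7526
|01⟩: (-0.7593)(0.1326) = -0.1007
|10⟩: (0.6508i)(0.9912) = 0.6451i
|11⟩: (0.6508i)(0.1326) = 0.0863i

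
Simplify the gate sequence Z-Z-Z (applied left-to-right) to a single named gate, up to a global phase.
Z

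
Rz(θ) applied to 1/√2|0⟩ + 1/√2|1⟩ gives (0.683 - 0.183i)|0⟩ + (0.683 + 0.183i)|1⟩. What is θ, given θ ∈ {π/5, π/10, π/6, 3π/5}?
π/6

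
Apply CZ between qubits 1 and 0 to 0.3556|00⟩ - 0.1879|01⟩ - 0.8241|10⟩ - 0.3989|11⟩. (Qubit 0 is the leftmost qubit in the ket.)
0.3556|00⟩ - 0.1879|01⟩ - 0.8241|10⟩ + 0.3989|11⟩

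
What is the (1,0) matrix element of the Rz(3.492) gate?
0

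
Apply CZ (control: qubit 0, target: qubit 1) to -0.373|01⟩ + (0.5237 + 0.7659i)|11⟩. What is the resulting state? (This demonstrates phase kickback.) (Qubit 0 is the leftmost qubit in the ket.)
-0.373|01⟩ + (-0.5237 - 0.7659i)|11⟩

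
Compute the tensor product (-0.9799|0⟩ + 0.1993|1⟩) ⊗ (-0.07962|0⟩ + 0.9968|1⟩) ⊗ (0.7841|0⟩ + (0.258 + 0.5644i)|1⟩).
0.06118|000⟩ + (0.02013 + 0.04403i)|001⟩ - 0.7659|010⟩ + (-0.252 - 0.5513i)|011⟩ - 0.01244|100⟩ + (-0.004094 - 0.008956i)|101⟩ + 0.1558|110⟩ + (0.05125 + 0.1121i)|111⟩

amp(|b₁b₂…⟩) = product of the factor amplitudes for bits b₁, b₂, …; only kets whose every factor amplitude is nonzero survive.
|000⟩: (-0.9799)(-0.07962)(0.7841) = 0.06118
|001⟩: (-0.9799)(-0.07962)(0.258 + 0.5644i) = (0.02013 + 0.04403i)
|010⟩: (-0.9799)(0.9968)(0.7841) = -0.7659
|011⟩: (-0.9799)(0.9968)(0.258 + 0.5644i) = (-0.252 - 0.5513i)
|100⟩: (0.1993)(-0.07962)(0.7841) = -0.01244
|101⟩: (0.1993)(-0.07962)(0.258 + 0.5644i) = (-0.004094 - 0.008956i)
|110⟩: (0.1993)(0.9968)(0.7841) = 0.1558
|111⟩: (0.1993)(0.9968)(0.258 + 0.5644i) = (0.05125 + 0.1121i)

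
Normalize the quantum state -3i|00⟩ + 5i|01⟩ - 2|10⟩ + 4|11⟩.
-(1/√6)i|00⟩ + 0.6804i|01⟩ - 0.2722|10⟩ + 0.5443|11⟩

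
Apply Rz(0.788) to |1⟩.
(0.9234 + 0.3839i)|1⟩

Rz(0.788) = [[e^(−iθ/2), 0], [0, e^(iθ/2)]] with e^(±iθ/2) = cos(θ/2) ± i·sin(θ/2); θ = 0.788, cos(θ/2) ≈ 0.923381, sin(θ/2) ≈ 0.383885.
With a = amp(|0⟩) = 0 and b = amp(|1⟩) = 1:
new amp(|0⟩) = (0.923381 - 0.383885i)·a = 0
new amp(|1⟩) = (0.923381 + 0.383885i)·b = (0.9234 + 0.3839i)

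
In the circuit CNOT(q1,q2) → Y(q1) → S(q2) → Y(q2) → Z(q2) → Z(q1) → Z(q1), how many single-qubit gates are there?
6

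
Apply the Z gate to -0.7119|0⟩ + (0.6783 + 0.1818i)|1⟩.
-0.7119|0⟩ + (-0.6783 - 0.1818i)|1⟩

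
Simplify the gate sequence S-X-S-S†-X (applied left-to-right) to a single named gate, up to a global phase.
S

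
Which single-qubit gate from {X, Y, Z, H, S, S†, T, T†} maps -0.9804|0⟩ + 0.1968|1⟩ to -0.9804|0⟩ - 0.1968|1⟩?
Z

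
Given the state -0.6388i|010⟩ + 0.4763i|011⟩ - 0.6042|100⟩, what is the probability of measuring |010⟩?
0.4081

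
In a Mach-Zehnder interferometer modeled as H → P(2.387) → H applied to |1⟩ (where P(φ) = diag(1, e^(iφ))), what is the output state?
(0.8643 - 0.3425i)|0⟩ + (0.1357 + 0.3425i)|1⟩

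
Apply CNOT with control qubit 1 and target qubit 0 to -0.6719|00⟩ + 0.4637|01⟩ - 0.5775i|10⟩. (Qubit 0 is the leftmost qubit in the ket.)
-0.6719|00⟩ - 0.5775i|10⟩ + 0.4637|11⟩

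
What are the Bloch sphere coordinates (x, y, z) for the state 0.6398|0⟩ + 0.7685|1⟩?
(0.9834, 0, -0.1812)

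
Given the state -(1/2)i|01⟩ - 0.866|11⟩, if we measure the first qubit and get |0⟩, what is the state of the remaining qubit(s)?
-i|1⟩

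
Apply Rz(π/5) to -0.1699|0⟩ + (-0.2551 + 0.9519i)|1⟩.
(-0.1616 + 0.0525i)|0⟩ + (-0.5368 + 0.8265i)|1⟩

Rz(π/5) = [[e^(−iθ/2), 0], [0, e^(iθ/2)]] with e^(±iθ/2) = cos(θ/2) ± i·sin(θ/2); θ = π/5, cos(θ/2) ≈ 0.951057, sin(θ/2) ≈ 0.309017.
With a = amp(|0⟩) = -0.1699 and b = amp(|1⟩) = (-0.2551 + 0.9519i):
new amp(|0⟩) = (0.951057 - 0.309017i)·a = (-0.1616 + 0.0525i)
new amp(|1⟩) = (0.951057 + 0.309017i)·b = (-0.5368 + 0.8265i)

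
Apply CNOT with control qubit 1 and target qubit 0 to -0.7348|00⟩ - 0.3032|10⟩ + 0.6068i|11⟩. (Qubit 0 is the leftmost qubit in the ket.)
-0.7348|00⟩ + 0.6068i|01⟩ - 0.3032|10⟩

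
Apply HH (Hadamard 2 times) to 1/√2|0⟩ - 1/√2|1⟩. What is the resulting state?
1/√2|0⟩ - 1/√2|1⟩

H² = I, so an even number of Hadamards cancels: H^2 = I and the state is unchanged.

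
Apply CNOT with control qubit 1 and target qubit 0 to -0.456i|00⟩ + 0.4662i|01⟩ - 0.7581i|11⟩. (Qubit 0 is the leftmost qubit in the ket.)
-0.456i|00⟩ - 0.7581i|01⟩ + 0.4662i|11⟩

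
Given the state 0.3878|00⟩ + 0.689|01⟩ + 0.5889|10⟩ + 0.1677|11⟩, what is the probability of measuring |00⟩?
0.1504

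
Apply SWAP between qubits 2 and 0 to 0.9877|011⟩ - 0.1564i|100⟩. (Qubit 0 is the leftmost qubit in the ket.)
-0.1564i|001⟩ + 0.9877|110⟩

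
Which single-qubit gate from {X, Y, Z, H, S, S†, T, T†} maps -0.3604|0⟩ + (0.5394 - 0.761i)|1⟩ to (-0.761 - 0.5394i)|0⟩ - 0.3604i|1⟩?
Y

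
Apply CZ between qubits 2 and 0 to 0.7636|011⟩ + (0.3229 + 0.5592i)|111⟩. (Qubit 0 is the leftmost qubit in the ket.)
0.7636|011⟩ + (-0.3229 - 0.5592i)|111⟩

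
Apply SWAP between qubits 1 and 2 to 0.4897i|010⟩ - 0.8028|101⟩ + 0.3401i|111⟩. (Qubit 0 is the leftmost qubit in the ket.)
0.4897i|001⟩ - 0.8028|110⟩ + 0.3401i|111⟩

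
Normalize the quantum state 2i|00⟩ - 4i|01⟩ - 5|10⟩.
0.2981i|00⟩ - 0.5963i|01⟩ - 0.7454|10⟩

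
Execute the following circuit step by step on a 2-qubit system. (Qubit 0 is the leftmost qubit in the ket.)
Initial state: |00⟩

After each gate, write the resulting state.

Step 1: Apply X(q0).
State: |10⟩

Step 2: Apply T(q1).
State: |10⟩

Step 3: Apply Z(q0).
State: -|10⟩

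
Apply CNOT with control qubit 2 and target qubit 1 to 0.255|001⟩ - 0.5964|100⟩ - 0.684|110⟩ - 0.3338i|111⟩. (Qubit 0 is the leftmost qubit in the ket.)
0.255|011⟩ - 0.5964|100⟩ - 0.3338i|101⟩ - 0.684|110⟩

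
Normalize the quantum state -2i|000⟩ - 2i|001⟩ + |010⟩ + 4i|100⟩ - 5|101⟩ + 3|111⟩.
-0.2604i|000⟩ - 0.2604i|001⟩ + 0.1302|010⟩ + 0.5208i|100⟩ - 0.6509|101⟩ + 0.3906|111⟩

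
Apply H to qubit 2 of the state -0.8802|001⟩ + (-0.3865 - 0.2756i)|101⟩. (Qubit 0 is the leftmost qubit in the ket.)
-0.6224|000⟩ + 0.6224|001⟩ + (-0.2733 - 0.1949i)|100⟩ + (0.2733 + 0.1949i)|101⟩

H on qubit 2 mixes each pair of kets that differ only in qubit 2: amplitudes (a, b) of (|…0…⟩, |…1…⟩) become ((a + b)/√2, (a − b)/√2). Kets absent from the input have amplitude 0.
(|000⟩, |001⟩): (a, b) = (0, -0.8802) → (-0.6224, 0.6224)
(|100⟩, |101⟩): (a, b) = (0, (-0.3865 - 0.2756i)) → ((-0.2733 - 0.1949i), (0.2733 + 0.1949i))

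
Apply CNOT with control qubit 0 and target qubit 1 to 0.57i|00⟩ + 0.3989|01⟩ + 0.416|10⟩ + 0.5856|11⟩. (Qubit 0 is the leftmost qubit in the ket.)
0.57i|00⟩ + 0.3989|01⟩ + 0.5856|10⟩ + 0.416|11⟩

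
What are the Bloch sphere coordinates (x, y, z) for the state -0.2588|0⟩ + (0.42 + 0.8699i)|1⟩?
(-0.2174, -0.4503, -0.8661)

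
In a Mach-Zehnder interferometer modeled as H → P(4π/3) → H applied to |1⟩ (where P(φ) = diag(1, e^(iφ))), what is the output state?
(0.75 + 0.433i)|0⟩ + (0.25 - 0.433i)|1⟩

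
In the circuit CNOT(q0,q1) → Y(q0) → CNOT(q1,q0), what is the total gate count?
3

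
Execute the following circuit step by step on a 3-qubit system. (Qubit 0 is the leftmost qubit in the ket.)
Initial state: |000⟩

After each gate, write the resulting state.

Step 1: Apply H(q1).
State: 1/√2|000⟩ + 1/√2|010⟩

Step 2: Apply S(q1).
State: 1/√2|000⟩ + (1/√2)i|010⟩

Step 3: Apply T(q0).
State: 1/√2|000⟩ + (1/√2)i|010⟩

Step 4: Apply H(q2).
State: 1/2|000⟩ + 1/2|001⟩ + (1/2)i|010⟩ + (1/2)i|011⟩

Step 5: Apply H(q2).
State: 1/√2|000⟩ + (1/√2)i|010⟩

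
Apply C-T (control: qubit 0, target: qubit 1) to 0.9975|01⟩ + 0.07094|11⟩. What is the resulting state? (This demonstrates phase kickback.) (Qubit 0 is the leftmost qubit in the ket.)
0.9975|01⟩ + (0.05016 + 0.05016i)|11⟩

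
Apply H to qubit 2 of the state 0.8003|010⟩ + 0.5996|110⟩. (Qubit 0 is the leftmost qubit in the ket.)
0.5659|010⟩ + 0.5659|011⟩ + 0.424|110⟩ + 0.424|111⟩

H on qubit 2 mixes each pair of kets that differ only in qubit 2: amplitudes (a, b) of (|…0…⟩, |…1…⟩) become ((a + b)/√2, (a − b)/√2). Kets absent from the input have amplitude 0.
(|010⟩, |011⟩): (a, b) = (0.8003, 0) → (0.5659, 0.5659)
(|110⟩, |111⟩): (a, b) = (0.5996, 0) → (0.424, 0.424)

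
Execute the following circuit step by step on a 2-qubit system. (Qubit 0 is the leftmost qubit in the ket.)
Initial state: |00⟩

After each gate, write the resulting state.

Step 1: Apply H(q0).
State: 1/√2|00⟩ + 1/√2|10⟩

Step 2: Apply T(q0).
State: 1/√2|00⟩ + (1/2 + (1/2)i)|10⟩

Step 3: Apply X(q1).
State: 1/√2|01⟩ + (1/2 + (1/2)i)|11⟩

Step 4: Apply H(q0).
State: (0.8536 + (1/√8)i)|01⟩ + (0.1464 - (1/√8)i)|11⟩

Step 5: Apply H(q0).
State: 1/√2|01⟩ + (1/2 + (1/2)i)|11⟩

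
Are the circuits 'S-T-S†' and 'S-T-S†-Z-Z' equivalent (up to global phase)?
Yes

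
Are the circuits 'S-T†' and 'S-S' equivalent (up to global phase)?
No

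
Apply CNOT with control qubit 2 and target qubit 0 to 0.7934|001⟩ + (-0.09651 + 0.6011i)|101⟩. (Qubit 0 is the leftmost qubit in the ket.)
(-0.09651 + 0.6011i)|001⟩ + 0.7934|101⟩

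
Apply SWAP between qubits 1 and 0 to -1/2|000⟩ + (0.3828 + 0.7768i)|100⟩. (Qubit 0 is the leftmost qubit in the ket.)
-1/2|000⟩ + (0.3828 + 0.7768i)|010⟩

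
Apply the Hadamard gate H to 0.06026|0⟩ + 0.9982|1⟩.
0.7484|0⟩ - 0.6632|1⟩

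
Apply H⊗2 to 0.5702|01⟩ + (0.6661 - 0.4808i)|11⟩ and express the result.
(0.6182 - 0.2404i)|00⟩ + (-0.6182 + 0.2404i)|01⟩ + (-0.04795 + 0.2404i)|10⟩ + (0.04795 - 0.2404i)|11⟩

H⊗2 gives amp(|y⟩) = (1/2) Σ_x (−1)^(x·y) amp(|x⟩), where x·y is the number of positions in which both x and y have a 1.
|00⟩: (0.5702 + (0.6661 - 0.4808i))/2 = (0.6182 - 0.2404i)
|01⟩: (-0.5702 - (0.6661 - 0.4808i))/2 = (-0.6182 + 0.2404i)
|10⟩: (0.5702 - (0.6661 - 0.4808i))/2 = (-0.04795 + 0.2404i)
|11⟩: (-0.5702 + (0.6661 - 0.4808i))/2 = (0.04795 - 0.2404i)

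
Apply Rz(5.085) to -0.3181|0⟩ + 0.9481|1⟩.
(0.2627 + 0.1794i)|0⟩ + (-0.783 + 0.5346i)|1⟩

Rz(5.085) = [[e^(−iθ/2), 0], [0, e^(iθ/2)]] with e^(±iθ/2) = cos(θ/2) ± i·sin(θ/2); θ = 5.085, cos(θ/2) ≈ -0.825848, sin(θ/2) ≈ 0.563893.
With a = amp(|0⟩) = -0.3181 and b = amp(|1⟩) = 0.9481:
new amp(|0⟩) = (-0.825848 - 0.563893i)·a = (0.2627 + 0.1794i)
new amp(|1⟩) = (-0.825848 + 0.563893i)·b = (-0.783 + 0.5346i)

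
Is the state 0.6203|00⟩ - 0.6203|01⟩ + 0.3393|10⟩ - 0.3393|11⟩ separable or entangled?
Separable

Writing the state as a|00⟩ + b|01⟩ + c|10⟩ + d|11⟩, it is a product state iff ad − bc = 0.
Here (a, b, c, d) = (0.6203, -0.6203, 0.3393, -0.3393): ad − bc = (0.6203)(-0.3393) − (-0.6203)(0.3393) = 0, so the state is separable.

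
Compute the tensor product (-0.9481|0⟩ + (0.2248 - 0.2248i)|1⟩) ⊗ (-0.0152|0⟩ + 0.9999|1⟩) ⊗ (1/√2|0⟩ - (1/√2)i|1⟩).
0.01019|000⟩ - 0.01019i|001⟩ - 0.6703|010⟩ + 0.6703i|011⟩ + (-0.002416 + 0.002416i)|100⟩ + (0.002416 + 0.002416i)|101⟩ + (0.1589 - 0.1589i)|110⟩ + (-0.1589 - 0.1589i)|111⟩

amp(|b₁b₂…⟩) = product of the factor amplitudes for bits b₁, b₂, …; only kets whose every factor amplitude is nonzero survive.
|000⟩: (-0.9481)(-0.0152)(1/√2) = 0.01019
|001⟩: (-0.9481)(-0.0152)(-(1/√2)i) = -0.01019i
|010⟩: (-0.9481)(0.9999)(1/√2) = -0.6703
|011⟩: (-0.9481)(0.9999)(-(1/√2)i) = 0.6703i
|100⟩: (0.2248 - 0.2248i)(-0.0152)(1/√2) = (-0.002416 + 0.002416i)
|101⟩: (0.2248 - 0.2248i)(-0.0152)(-(1/√2)i) = (0.002416 + 0.002416i)
|110⟩: (0.2248 - 0.2248i)(0.9999)(1/√2) = (0.1589 - 0.1589i)
|111⟩: (0.2248 - 0.2248i)(0.9999)(-(1/√2)i) = (-0.1589 - 0.1589i)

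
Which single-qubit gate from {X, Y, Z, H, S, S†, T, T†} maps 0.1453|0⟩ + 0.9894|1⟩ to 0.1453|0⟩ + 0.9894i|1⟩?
S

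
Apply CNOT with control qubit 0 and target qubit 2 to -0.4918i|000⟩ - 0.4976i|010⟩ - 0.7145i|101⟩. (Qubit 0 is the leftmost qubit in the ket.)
-0.4918i|000⟩ - 0.4976i|010⟩ - 0.7145i|100⟩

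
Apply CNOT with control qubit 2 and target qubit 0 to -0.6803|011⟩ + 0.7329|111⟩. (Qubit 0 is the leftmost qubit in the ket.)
0.7329|011⟩ - 0.6803|111⟩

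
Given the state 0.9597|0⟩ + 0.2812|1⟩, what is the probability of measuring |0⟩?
0.921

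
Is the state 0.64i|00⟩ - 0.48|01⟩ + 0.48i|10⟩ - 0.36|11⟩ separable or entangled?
Separable

Writing the state as a|00⟩ + b|01⟩ + c|10⟩ + d|11⟩, it is a product state iff ad − bc = 0.
Here (a, b, c, d) = (0.64i, -0.48, 0.48i, -0.36): ad − bc = (0.64i)(-0.36) − (-0.48)(0.48i) = 0, so the state is separable.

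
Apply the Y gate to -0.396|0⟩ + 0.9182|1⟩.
-0.9182i|0⟩ - 0.396i|1⟩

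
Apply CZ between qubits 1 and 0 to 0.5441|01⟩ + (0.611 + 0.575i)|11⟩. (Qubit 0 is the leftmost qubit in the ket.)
0.5441|01⟩ + (-0.611 - 0.575i)|11⟩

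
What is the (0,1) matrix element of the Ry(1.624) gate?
-0.7257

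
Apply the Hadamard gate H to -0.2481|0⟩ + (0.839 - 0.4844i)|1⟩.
(0.4178 - 0.3425i)|0⟩ + (-0.7687 + 0.3425i)|1⟩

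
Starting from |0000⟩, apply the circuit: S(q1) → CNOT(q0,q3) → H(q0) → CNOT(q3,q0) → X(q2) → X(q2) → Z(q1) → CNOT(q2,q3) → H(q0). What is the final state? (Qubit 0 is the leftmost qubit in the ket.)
|0000⟩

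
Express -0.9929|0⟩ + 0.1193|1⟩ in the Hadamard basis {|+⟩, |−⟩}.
-0.6177|+⟩ - 0.7864|−⟩

With |ψ⟩ = α|0⟩ + β|1⟩, the Hadamard-basis coefficients are ⟨+|ψ⟩ = (α + β)/√2 and ⟨−|ψ⟩ = (α − β)/√2.
Here α = -0.9929, β = 0.1193: (α + β)/√2 = -0.6177, (α − β)/√2 = -0.7864.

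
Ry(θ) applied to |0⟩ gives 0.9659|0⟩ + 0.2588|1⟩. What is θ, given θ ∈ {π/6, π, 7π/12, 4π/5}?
π/6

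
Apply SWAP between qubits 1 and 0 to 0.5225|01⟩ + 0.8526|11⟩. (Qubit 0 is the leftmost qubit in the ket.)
0.5225|10⟩ + 0.8526|11⟩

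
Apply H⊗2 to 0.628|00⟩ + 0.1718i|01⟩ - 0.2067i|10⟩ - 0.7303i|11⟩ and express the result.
(0.314 - 0.3826i)|00⟩ + (0.314 + 0.1759i)|01⟩ + (0.314 + 0.5544i)|10⟩ + (0.314 - 0.3477i)|11⟩

H⊗2 gives amp(|y⟩) = (1/2) Σ_x (−1)^(x·y) amp(|x⟩), where x·y is the number of positions in which both x and y have a 1.
|00⟩: (0.628 + 0.1718i - 0.2067i - 0.7303i)/2 = (0.314 - 0.3826i)
|01⟩: (0.628 - 0.1718i - 0.2067i + 0.7303i)/2 = (0.314 + 0.1759i)
|10⟩: (0.628 + 0.1718i + 0.2067i + 0.7303i)/2 = (0.314 + 0.5544i)
|11⟩: (0.628 - 0.1718i + 0.2067i - 0.7303i)/2 = (0.314 - 0.3477i)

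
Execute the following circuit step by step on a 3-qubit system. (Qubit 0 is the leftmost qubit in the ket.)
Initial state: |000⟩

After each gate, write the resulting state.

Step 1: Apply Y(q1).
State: i|010⟩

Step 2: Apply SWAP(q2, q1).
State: i|001⟩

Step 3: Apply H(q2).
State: (1/√2)i|000⟩ - (1/√2)i|001⟩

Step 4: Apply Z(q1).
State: (1/√2)i|000⟩ - (1/√2)i|001⟩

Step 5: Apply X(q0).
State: (1/√2)i|100⟩ - (1/√2)i|101⟩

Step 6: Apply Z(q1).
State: (1/√2)i|100⟩ - (1/√2)i|101⟩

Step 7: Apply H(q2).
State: i|101⟩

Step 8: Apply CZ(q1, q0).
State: i|101⟩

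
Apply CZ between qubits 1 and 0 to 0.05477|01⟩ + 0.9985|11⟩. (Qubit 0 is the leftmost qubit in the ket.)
0.05477|01⟩ - 0.9985|11⟩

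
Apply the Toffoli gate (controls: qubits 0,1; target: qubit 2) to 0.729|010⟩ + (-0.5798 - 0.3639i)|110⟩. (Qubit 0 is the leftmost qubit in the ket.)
0.729|010⟩ + (-0.5798 - 0.3639i)|111⟩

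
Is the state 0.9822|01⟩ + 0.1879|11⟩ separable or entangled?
Separable

Writing the state as a|00⟩ + b|01⟩ + c|10⟩ + d|11⟩, it is a product state iff ad − bc = 0.
Here (a, b, c, d) = (0, 0.9822, 0, 0.1879): ad − bc = (0)(0.1879) − (0.9822)(0) = 0, so the state is separable.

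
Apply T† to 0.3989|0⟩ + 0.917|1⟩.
0.3989|0⟩ + (0.6484 - 0.6484i)|1⟩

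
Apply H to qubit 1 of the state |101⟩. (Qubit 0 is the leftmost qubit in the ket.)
1/√2|101⟩ + 1/√2|111⟩

H on qubit 1 mixes each pair of kets that differ only in qubit 1: amplitudes (a, b) of (|…0…⟩, |…1…⟩) become ((a + b)/√2, (a − b)/√2). Kets absent from the input have amplitude 0.
(|101⟩, |111⟩): (a, b) = (1, 0) → (1/√2, 1/√2)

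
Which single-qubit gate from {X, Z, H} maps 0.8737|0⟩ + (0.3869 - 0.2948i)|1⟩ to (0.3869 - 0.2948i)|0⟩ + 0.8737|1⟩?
X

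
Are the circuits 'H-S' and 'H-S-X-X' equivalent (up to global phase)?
Yes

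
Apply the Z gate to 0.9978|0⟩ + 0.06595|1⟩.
0.9978|0⟩ - 0.06595|1⟩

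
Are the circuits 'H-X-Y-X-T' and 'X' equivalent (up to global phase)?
No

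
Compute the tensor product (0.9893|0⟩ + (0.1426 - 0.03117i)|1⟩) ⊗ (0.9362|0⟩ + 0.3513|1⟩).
0.9262|00⟩ + 0.3475|01⟩ + (0.1335 - 0.02918i)|10⟩ + (0.0501 - 0.01095i)|11⟩

amp(|b₁b₂…⟩) = product of the factor amplitudes for bits b₁, b₂, …; only kets whose every factor amplitude is nonzero survive.
|00⟩: (0.9893)(0.9362) = 0.9262
|01⟩: (0.9893)(0.3513) = 0.3475
|10⟩: (0.1426 - 0.03117i)(0.9362) = (0.1335 - 0.02918i)
|11⟩: (0.1426 - 0.03117i)(0.3513) = (0.0501 - 0.01095i)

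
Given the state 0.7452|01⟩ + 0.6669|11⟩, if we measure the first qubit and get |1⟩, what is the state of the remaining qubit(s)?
|1⟩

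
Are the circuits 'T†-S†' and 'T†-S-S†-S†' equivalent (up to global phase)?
Yes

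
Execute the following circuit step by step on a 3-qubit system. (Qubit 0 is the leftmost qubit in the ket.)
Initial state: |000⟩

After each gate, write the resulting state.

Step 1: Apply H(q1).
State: 1/√2|000⟩ + 1/√2|010⟩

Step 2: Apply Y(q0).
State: (1/√2)i|100⟩ + (1/√2)i|110⟩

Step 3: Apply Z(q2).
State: (1/√2)i|100⟩ + (1/√2)i|110⟩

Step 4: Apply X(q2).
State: (1/√2)i|101⟩ + (1/√2)i|111⟩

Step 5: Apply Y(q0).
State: 1/√2|001⟩ + 1/√2|011⟩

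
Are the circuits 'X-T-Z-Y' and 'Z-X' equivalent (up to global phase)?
No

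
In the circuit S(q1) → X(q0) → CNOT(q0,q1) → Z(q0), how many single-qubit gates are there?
3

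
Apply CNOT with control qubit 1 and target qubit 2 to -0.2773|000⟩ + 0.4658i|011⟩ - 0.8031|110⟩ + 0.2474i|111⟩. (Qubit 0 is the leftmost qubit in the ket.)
-0.2773|000⟩ + 0.4658i|010⟩ + 0.2474i|110⟩ - 0.8031|111⟩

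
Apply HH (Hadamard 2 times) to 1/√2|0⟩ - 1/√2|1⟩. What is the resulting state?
1/√2|0⟩ - 1/√2|1⟩

H² = I, so an even number of Hadamards cancels: H^2 = I and the state is unchanged.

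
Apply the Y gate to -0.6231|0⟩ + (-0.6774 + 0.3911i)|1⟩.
(0.3911 + 0.6774i)|0⟩ - 0.6231i|1⟩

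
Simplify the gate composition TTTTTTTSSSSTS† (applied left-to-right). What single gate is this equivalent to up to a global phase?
S†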